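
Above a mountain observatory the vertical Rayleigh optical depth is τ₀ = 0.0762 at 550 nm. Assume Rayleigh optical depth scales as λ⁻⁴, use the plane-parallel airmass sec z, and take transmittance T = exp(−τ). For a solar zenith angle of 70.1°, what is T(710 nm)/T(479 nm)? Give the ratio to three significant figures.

1.36

Airmass: sec 70.1° = 2.9379.
τ(710 nm) = 0.0762 × (550/710)⁴ × 2.9379 = 0.0762 × 0.3601 × 2.9379 = 0.0806.
τ(479 nm) = 0.0762 × (550/479)⁴ × 2.9379 = 0.0762 × 1.7382 × 2.9379 = 0.3891.
T(710)/T(479) = exp(τ_B − τ_A) = exp(0.3085) = 1.3614.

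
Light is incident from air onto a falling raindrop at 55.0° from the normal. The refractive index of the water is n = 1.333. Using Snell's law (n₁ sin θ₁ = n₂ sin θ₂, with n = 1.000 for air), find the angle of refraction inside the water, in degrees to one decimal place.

37.9°

Snell: sin θ_r = sin θ_i / n = sin 55.0° / 1.333 = 0.8192 / 1.333 = 0.6145.
θ_r = arcsin(0.6145) = 37.92°.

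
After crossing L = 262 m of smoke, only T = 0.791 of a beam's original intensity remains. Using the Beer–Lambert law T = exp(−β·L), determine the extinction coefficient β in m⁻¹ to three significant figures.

0.000895 m⁻¹

Beer–Lambert: T = exp(−βL) ⇒ β = −ln(T)/L = −ln(0.791)/262 = 0.2345/262 = 0.0008949 m⁻¹.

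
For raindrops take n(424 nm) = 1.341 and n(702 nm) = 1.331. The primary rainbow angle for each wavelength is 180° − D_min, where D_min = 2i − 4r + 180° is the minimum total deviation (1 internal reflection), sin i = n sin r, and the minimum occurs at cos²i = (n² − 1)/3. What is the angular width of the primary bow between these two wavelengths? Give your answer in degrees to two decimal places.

At 424 nm (n = 1.341): cos²i = 0.26609 → i = 58.946°, r = 39.705°, D_min = 139.071°, rainbow angle = 40.929°.
At 702 nm (n = 1.331): cos²i = 0.25719 → i = 59.527°, r = 40.356°, D_min = 137.630°, rainbow angle = 42.370°.
Angular width = |40.929° − 42.370°| = 1.441°.

1.44°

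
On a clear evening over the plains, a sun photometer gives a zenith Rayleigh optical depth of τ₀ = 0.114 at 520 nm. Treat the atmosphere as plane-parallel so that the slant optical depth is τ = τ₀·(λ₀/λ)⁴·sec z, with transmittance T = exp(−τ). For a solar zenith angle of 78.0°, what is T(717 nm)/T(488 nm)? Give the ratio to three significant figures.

Airmass: sec 78.0° = 4.8097.
τ(717 nm) = 0.114 × (520/717)⁴ × 4.8097 = 0.114 × 0.2767 × 4.8097 = 0.1517.
τ(488 nm) = 0.114 × (520/488)⁴ × 4.8097 = 0.114 × 1.2892 × 4.8097 = 0.7069.
T(717)/T(488) = exp(τ_B − τ_A) = exp(0.5552) = 1.7423.

1.74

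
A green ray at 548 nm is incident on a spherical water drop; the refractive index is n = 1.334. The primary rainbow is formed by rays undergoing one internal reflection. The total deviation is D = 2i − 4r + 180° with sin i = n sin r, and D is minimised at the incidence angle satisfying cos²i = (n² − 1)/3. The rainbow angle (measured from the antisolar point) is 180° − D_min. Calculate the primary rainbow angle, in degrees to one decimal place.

41.9°

cos²i = (1.77956 − 1)/3 = 0.25985; i = arccos(0.50976) = 59.352°.
sin r = sin 59.352°/1.334 = 0.64492; r = 40.159°.
D_min = 2·59.352° − 4·40.159° + 180° = 138.067°.
Rainbow angle = 180° − D_min = 41.933°.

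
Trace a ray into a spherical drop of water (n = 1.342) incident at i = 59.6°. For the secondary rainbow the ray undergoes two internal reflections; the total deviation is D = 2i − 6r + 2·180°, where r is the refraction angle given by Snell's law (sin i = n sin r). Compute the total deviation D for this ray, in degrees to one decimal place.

239.2°

sin r = sin 59.6° / 1.342 = 0.8625/1.342 = 0.6427; r = 39.99°.
D = 2·59.6° − 6·39.99° + 2·180° = 119.20° − 239.96° + 360° = 239.24°.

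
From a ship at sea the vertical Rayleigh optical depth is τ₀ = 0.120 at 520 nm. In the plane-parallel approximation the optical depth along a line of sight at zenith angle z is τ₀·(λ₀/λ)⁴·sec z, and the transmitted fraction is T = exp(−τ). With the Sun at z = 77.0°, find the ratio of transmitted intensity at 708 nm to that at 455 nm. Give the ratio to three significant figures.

2.13

Airmass: sec 77.0° = 4.4454.
τ(708 nm) = 0.120 × (520/708)⁴ × 4.4454 = 0.120 × 0.2910 × 4.4454 = 0.1552.
τ(455 nm) = 0.120 × (520/455)⁴ × 4.4454 = 0.120 × 1.7060 × 4.4454 = 0.9100.
T(708)/T(455) = exp(τ_B − τ_A) = exp(0.7548) = 2.1272.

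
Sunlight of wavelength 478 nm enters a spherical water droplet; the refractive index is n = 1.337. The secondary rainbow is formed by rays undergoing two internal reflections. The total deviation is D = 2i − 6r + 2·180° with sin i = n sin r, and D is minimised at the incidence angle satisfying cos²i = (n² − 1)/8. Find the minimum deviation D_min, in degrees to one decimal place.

231.9°

cos²i = (1.78757 − 1)/8 = 0.09845; i = arccos(0.31376) = 71.714°.
sin r = sin 71.714°/1.337 = 0.71017; r = 45.249°.
D_min = 2·71.714° − 6·45.249° + 360° = 231.934°.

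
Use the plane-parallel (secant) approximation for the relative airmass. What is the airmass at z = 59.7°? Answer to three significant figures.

X = sec z = 1/cos 59.7° = 1/0.5045 = 1.9821.

1.98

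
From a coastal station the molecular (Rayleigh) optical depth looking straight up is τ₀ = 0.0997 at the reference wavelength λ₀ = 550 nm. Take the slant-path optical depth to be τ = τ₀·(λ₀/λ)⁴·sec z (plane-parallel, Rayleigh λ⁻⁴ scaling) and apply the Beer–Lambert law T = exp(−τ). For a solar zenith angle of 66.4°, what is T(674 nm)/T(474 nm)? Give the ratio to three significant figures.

1.41

Airmass: sec 66.4° = 2.4978.
τ(674 nm) = 0.0997 × (550/674)⁴ × 2.4978 = 0.0997 × 0.4434 × 2.4978 = 0.1104.
τ(474 nm) = 0.0997 × (550/474)⁴ × 2.4978 = 0.0997 × 1.8127 × 2.4978 = 0.4514.
T(674)/T(474) = exp(τ_B − τ_A) = exp(0.3410) = 1.4064.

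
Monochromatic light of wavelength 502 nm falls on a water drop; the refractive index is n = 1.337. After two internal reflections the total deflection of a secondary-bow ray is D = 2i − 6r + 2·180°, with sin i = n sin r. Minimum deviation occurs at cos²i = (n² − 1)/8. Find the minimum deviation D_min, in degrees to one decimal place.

231.9°

cos²i = (1.78757 − 1)/8 = 0.09845; i = arccos(0.31376) = 71.714°.
sin r = sin 71.714°/1.337 = 0.71017; r = 45.249°.
D_min = 2·71.714° − 6·45.249° + 360° = 231.934°.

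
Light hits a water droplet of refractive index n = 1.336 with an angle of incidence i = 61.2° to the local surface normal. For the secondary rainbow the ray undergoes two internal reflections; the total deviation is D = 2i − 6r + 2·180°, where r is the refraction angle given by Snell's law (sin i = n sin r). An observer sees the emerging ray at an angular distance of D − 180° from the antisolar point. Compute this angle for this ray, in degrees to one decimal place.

56.5°

sin r = sin 61.2° / 1.336 = 0.8763/1.336 = 0.6559; r = 40.99°.
D = 2·61.2° − 6·40.99° + 2·180° = 122.40° − 245.94° + 360° = 236.46°.
Angle from antisolar point = D − 180° = 56.46°.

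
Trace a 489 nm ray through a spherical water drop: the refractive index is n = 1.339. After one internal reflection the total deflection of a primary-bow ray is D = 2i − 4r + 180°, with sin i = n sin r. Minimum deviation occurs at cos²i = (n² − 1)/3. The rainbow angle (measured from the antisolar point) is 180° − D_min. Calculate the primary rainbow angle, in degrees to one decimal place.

cos²i = (1.79292 − 1)/3 = 0.26431; i = arccos(0.51411) = 59.062°.
sin r = sin 59.062°/1.339 = 0.64057; r = 39.834°.
D_min = 2·59.062° − 4·39.834° + 180° = 138.786°.
Rainbow angle = 180° − D_min = 41.214°.

41.2°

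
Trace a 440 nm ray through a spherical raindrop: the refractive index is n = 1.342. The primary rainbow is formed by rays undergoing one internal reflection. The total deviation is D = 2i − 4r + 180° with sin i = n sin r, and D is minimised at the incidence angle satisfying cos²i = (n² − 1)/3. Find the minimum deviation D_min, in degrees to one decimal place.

cos²i = (1.80096 − 1)/3 = 0.26699; i = arccos(0.51671) = 58.888°.
sin r = sin 58.888°/1.342 = 0.63797; r = 39.641°.
D_min = 2·58.888° − 4·39.641° + 180° = 139.213°.

139.2°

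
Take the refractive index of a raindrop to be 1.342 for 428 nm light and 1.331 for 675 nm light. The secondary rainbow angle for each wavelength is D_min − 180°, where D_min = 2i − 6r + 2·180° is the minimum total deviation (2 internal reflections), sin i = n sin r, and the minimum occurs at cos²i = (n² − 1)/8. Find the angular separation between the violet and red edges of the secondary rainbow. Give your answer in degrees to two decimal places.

2.86°

At 428 nm (n = 1.342): cos²i = 0.10012 → i = 71.554°, r = 44.981°, D_min = 233.222°, rainbow angle = 53.222°.
At 675 nm (n = 1.331): cos²i = 0.09645 → i = 71.907°, r = 45.575°, D_min = 230.365°, rainbow angle = 50.365°.
Angular width = |53.222° − 50.365°| = 2.857°.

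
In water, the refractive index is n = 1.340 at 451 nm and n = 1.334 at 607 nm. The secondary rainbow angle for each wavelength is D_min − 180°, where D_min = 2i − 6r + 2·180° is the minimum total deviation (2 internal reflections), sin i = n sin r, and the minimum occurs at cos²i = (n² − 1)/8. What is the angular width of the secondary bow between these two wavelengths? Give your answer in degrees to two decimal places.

1.56°

At 451 nm (n = 1.340): cos²i = 0.09945 → i = 71.618°, r = 45.088°, D_min = 232.709°, rainbow angle = 52.709°.
At 607 nm (n = 1.334): cos²i = 0.09744 → i = 71.810°, r = 45.411°, D_min = 231.153°, rainbow angle = 51.153°.
Angular width = |52.709° − 51.153°| = 1.556°.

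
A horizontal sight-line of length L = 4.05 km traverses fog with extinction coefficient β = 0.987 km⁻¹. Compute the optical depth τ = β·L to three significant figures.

τ = β·L = 0.987 × 4.05 = 3.9973.

4.00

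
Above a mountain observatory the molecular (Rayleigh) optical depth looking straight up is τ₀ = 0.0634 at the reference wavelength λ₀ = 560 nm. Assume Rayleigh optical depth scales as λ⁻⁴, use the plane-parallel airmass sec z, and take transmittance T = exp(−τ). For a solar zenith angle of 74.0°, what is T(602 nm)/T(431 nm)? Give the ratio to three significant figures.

1.62

Airmass: sec 74.0° = 3.6280.
τ(602 nm) = 0.0634 × (560/602)⁴ × 3.6280 = 0.0634 × 0.7488 × 3.6280 = 0.1722.
τ(431 nm) = 0.0634 × (560/431)⁴ × 3.6280 = 0.0634 × 2.8500 × 3.6280 = 0.6555.
T(602)/T(431) = exp(τ_B − τ_A) = exp(0.4833) = 1.6214.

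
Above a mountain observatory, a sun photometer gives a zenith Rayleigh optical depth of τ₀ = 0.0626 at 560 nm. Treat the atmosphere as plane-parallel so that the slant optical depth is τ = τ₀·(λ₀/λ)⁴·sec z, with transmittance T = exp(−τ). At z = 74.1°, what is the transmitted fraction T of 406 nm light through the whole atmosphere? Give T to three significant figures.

0.437

sec 74.1° = 3.6502.
τ = 0.0626 × (560/406)⁴ × 3.6502 = 0.0626 × 3.6195 × 3.6502 = 0.8271.
T = exp(−0.8271) = 0.4373.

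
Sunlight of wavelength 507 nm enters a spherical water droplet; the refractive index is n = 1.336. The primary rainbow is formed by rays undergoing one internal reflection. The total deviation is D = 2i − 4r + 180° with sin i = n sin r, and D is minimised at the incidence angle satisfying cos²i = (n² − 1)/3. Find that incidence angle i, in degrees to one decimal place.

cos²i = (1.336² − 1)/3 = (1.78490 − 1)/3 = 0.26163.
cos i = 0.51150, so i = 59.236°.

59.2°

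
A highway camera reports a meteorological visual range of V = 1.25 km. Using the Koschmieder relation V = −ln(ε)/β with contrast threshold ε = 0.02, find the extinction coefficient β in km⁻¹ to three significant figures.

β = −ln(0.02) / V = 3.912 / 1.25 = 3.1296 km⁻¹.

3.13 km⁻¹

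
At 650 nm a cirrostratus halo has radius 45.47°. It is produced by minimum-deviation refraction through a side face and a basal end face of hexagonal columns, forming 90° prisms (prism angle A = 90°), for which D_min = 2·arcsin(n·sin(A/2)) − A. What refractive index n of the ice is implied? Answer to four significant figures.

Rearranging: n = sin((D_min + A)/2) / sin(A/2).
(D_min + A)/2 = (45.47° + 90°)/2 = 67.735°.
n = sin 67.735° / sin 45° = 0.9254 / 0.7071 = 1.3088.

1.309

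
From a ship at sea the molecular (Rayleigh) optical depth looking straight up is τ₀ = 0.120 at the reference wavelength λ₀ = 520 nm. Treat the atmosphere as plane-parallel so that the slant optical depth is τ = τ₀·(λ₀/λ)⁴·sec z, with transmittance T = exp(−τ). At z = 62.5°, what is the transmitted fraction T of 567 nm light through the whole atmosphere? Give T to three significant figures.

sec 62.5° = 2.1657.
τ = 0.120 × (520/567)⁴ × 2.1657 = 0.120 × 0.7074 × 2.1657 = 0.1838.
T = exp(−0.1838) = 0.8321.

0.832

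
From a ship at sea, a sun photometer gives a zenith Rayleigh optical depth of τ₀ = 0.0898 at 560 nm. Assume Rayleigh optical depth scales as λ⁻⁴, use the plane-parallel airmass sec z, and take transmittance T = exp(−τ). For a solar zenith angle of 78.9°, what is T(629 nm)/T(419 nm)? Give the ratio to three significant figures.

Airmass: sec 78.9° = 5.1942.
τ(629 nm) = 0.0898 × (560/629)⁴ × 5.1942 = 0.0898 × 0.6283 × 5.1942 = 0.2931.
τ(419 nm) = 0.0898 × (560/419)⁴ × 5.1942 = 0.0898 × 3.1908 × 5.1942 = 1.4883.
T(629)/T(419) = exp(τ_B − τ_A) = exp(1.1953) = 3.3044.

3.30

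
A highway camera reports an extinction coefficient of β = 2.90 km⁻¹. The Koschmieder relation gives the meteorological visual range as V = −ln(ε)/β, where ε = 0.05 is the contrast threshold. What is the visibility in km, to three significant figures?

V = −ln(0.05) / 2.90 = 2.996 / 2.90 = 1.0330 km.

1.03 km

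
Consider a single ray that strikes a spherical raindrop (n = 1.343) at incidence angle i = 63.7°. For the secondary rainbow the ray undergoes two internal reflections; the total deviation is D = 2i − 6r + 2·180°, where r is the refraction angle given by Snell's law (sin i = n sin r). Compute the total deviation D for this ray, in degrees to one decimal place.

236.1°

sin r = sin 63.7° / 1.343 = 0.8965/1.343 = 0.6675; r = 41.88°.
D = 2·63.7° − 6·41.88° + 2·180° = 127.40° − 251.26° + 360° = 236.14°.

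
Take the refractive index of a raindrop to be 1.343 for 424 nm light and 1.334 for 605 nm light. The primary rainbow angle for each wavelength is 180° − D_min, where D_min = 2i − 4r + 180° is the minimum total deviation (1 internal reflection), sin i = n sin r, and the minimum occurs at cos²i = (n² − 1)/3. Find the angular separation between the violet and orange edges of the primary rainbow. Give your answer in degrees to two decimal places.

At 424 nm (n = 1.343): cos²i = 0.26788 → i = 58.830°, r = 39.577°, D_min = 139.354°, rainbow angle = 40.646°.
At 605 nm (n = 1.334): cos²i = 0.25985 → i = 59.352°, r = 40.159°, D_min = 138.067°, rainbow angle = 41.933°.
Angular width = |40.646° − 41.933°| = 1.287°.

1.29°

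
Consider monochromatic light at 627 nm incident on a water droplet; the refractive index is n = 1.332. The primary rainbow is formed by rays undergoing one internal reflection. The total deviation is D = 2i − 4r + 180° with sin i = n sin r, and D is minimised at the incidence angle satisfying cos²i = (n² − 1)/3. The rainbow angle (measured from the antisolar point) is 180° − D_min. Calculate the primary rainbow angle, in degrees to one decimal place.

cos²i = (1.77422 − 1)/3 = 0.25807; i = arccos(0.50801) = 59.469°.
sin r = sin 59.469°/1.332 = 0.64666; r = 40.290°.
D_min = 2·59.469° − 4·40.290° + 180° = 137.776°.
Rainbow angle = 180° − D_min = 42.224°.

42.2°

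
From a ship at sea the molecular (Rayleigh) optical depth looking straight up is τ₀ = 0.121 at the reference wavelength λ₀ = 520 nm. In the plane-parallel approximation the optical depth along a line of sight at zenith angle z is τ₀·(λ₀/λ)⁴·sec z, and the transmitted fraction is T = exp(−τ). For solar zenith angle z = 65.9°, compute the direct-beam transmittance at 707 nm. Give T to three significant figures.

0.917

sec 65.9° = 2.4490.
τ = 0.121 × (520/707)⁴ × 2.4490 = 0.121 × 0.2926 × 2.4490 = 0.0867.
T = exp(−0.0867) = 0.9169.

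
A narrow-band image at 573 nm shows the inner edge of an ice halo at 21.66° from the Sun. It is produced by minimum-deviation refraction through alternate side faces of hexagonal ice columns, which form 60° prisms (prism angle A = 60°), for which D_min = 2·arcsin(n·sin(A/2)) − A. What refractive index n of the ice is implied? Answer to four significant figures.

1.308

Rearranging: n = sin((D_min + A)/2) / sin(A/2).
(D_min + A)/2 = (21.66° + 60°)/2 = 40.830°.
n = sin 40.830° / sin 30° = 0.6538 / 0.5000 = 1.3076.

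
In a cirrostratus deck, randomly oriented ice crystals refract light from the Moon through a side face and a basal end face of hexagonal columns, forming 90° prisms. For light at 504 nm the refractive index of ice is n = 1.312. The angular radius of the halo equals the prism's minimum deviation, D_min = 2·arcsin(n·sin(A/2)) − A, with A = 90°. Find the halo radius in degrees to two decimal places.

46.17°

n·sin(A/2) = 1.312 × sin 45° = 1.312 × 0.7071 = 0.9277.
D_min = 2·arcsin(0.9277) − 90° = 2 × 68.083° − 90° = 46.166°.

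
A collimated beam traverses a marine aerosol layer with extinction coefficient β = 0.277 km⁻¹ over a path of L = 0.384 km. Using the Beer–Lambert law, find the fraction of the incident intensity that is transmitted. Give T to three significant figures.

0.899

τ = β·L = 0.277 × 0.384 = 0.1064.
T = exp(−0.1064) = 0.8991.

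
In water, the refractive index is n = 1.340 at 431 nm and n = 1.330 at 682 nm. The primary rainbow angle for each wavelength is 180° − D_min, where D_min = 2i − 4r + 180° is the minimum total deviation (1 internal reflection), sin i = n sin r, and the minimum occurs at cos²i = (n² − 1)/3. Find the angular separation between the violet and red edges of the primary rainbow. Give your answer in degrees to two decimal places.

At 431 nm (n = 1.340): cos²i = 0.26520 → i = 59.004°, r = 39.770°, D_min = 138.929°, rainbow angle = 41.071°.
At 682 nm (n = 1.330): cos²i = 0.25630 → i = 59.585°, r = 40.422°, D_min = 137.484°, rainbow angle = 42.516°.
Angular width = |41.071° − 42.516°| = 1.445°.

1.45°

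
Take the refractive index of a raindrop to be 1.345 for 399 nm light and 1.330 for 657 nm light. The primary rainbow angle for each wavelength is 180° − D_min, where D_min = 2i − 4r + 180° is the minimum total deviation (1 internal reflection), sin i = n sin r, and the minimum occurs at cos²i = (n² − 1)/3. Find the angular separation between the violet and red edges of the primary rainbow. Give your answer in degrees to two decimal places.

At 399 nm (n = 1.345): cos²i = 0.26967 → i = 58.715°, r = 39.448°, D_min = 139.635°, rainbow angle = 40.365°.
At 657 nm (n = 1.330): cos²i = 0.25630 → i = 59.585°, r = 40.422°, D_min = 137.484°, rainbow angle = 42.516°.
Angular width = |40.365° − 42.516°| = 2.152°.

2.15°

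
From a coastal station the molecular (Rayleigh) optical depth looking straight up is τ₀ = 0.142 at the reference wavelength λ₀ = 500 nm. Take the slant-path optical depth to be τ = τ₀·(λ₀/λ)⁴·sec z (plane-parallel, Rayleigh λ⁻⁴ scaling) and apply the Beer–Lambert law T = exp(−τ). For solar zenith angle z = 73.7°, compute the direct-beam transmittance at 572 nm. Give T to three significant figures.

0.744

sec 73.7° = 3.5629.
τ = 0.142 × (500/572)⁴ × 3.5629 = 0.142 × 0.5838 × 3.5629 = 0.2954.
T = exp(−0.2954) = 0.7442.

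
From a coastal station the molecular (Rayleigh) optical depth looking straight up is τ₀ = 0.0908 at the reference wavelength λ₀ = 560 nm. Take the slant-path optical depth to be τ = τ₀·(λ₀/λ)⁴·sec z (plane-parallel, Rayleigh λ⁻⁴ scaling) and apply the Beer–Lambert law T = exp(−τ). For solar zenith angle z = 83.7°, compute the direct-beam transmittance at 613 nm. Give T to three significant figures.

sec 83.7° = 9.1129.
τ = 0.0908 × (560/613)⁴ × 9.1129 = 0.0908 × 0.6965 × 9.1129 = 0.5763.
T = exp(−0.5763) = 0.5620.

0.562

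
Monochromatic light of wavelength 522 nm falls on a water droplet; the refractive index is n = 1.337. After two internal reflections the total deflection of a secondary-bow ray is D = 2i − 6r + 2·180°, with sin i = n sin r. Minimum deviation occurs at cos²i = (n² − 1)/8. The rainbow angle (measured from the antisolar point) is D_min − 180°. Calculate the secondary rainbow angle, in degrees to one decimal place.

51.9°

cos²i = (1.78757 − 1)/8 = 0.09845; i = arccos(0.31376) = 71.714°.
sin r = sin 71.714°/1.337 = 0.71017; r = 45.249°.
D_min = 2·71.714° − 6·45.249° + 360° = 231.934°.
Rainbow angle = D_min − 180° = 51.934°.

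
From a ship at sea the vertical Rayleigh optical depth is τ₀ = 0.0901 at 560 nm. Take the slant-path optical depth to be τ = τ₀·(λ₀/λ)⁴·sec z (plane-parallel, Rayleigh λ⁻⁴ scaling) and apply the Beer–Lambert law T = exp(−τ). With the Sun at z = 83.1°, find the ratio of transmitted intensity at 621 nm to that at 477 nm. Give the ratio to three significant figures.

2.53

Airmass: sec 83.1° = 8.3238.
τ(621 nm) = 0.0901 × (560/621)⁴ × 8.3238 = 0.0901 × 0.6613 × 8.3238 = 0.4959.
τ(477 nm) = 0.0901 × (560/477)⁴ × 8.3238 = 0.0901 × 1.8997 × 8.3238 = 1.4247.
T(621)/T(477) = exp(τ_B − τ_A) = exp(0.9288) = 2.5314.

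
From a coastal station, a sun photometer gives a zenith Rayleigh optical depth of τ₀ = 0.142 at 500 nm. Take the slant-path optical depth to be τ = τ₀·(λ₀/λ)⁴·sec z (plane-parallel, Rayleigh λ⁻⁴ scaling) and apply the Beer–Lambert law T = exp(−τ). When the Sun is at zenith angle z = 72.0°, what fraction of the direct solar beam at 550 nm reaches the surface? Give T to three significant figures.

sec 72.0° = 3.2361.
τ = 0.142 × (500/550)⁴ × 3.2361 = 0.142 × 0.6830 × 3.2361 = 0.3139.
T = exp(−0.3139) = 0.7306.

0.731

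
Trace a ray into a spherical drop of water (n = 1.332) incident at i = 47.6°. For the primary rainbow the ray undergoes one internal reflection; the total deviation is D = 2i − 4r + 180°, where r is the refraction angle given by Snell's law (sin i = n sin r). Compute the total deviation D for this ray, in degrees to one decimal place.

140.5°

sin r = sin 47.6° / 1.332 = 0.7385/1.332 = 0.5544; r = 33.67°.
D = 2·47.6° − 4·33.67° + 180° = 95.20° − 134.68° + 180° = 140.52°.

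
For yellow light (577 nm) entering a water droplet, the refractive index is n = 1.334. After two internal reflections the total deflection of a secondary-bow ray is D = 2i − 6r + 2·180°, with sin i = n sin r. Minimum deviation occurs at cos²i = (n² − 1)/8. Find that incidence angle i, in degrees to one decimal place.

71.8°

cos²i = (1.334² − 1)/8 = (1.77956 − 1)/8 = 0.09744.
cos i = 0.31216, so i = 71.810°.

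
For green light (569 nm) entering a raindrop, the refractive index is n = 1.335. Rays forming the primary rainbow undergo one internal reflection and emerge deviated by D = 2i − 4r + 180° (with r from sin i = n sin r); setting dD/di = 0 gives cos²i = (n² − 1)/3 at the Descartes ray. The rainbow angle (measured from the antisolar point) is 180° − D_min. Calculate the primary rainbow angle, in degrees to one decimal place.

41.8°

cos²i = (1.78222 − 1)/3 = 0.26074; i = arccos(0.51063) = 59.294°.
sin r = sin 59.294°/1.335 = 0.64405; r = 40.094°.
D_min = 2·59.294° − 4·40.094° + 180° = 138.212°.
Rainbow angle = 180° − D_min = 41.788°.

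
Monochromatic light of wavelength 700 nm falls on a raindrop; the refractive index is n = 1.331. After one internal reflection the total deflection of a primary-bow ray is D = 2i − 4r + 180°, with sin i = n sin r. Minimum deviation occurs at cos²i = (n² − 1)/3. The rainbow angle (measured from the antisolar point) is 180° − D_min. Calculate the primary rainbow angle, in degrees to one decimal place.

cos²i = (1.77156 − 1)/3 = 0.25719; i = arccos(0.50714) = 59.527°.
sin r = sin 59.527°/1.331 = 0.64753; r = 40.356°.
D_min = 2·59.527° − 4·40.356° + 180° = 137.630°.
Rainbow angle = 180° − D_min = 42.370°.

42.4°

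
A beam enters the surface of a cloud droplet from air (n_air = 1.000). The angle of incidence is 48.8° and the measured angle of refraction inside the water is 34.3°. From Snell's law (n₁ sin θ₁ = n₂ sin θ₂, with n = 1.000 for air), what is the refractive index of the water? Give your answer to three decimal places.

1.335

n = sin θ_i / sin θ_r = sin 48.8° / sin 34.3° = 0.7524 / 0.5635 = 1.3352.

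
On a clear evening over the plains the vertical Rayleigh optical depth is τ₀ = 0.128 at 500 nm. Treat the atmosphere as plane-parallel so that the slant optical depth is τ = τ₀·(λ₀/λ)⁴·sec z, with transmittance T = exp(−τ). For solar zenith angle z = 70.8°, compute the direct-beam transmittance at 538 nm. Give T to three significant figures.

0.748

sec 70.8° = 3.0407.
τ = 0.128 × (500/538)⁴ × 3.0407 = 0.128 × 0.7460 × 3.0407 = 0.2904.
T = exp(−0.2904) = 0.7480.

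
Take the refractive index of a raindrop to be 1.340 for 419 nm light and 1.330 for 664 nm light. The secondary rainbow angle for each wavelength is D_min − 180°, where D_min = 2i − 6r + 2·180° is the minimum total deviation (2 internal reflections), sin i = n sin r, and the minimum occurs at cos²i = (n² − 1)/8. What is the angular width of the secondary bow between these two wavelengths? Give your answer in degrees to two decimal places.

2.61°

At 419 nm (n = 1.340): cos²i = 0.09945 → i = 71.618°, r = 45.088°, D_min = 232.709°, rainbow angle = 52.709°.
At 664 nm (n = 1.330): cos²i = 0.09611 → i = 71.940°, r = 45.630°, D_min = 230.101°, rainbow angle = 50.101°.
Angular width = |52.709° − 50.101°| = 2.608°.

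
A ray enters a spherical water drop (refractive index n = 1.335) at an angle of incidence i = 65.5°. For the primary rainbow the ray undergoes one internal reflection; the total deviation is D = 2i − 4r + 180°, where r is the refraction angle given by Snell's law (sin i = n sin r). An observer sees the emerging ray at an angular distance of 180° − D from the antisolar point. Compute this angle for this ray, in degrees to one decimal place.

40.9°

sin r = sin 65.5° / 1.335 = 0.9100/1.335 = 0.6816; r = 42.97°.
D = 2·65.5° − 4·42.97° + 180° = 131.00° − 171.88° + 180° = 139.12°.
Angle from antisolar point = 180° − D = 40.88°.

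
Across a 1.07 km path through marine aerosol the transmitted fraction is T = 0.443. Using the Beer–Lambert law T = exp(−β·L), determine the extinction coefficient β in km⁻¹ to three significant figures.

Beer–Lambert: T = exp(−βL) ⇒ β = −ln(T)/L = −ln(0.443)/1.07 = 0.8142/1.07 = 0.7609 km⁻¹.

0.761 km⁻¹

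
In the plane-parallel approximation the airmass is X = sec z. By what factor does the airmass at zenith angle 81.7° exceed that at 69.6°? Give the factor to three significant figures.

2.41

X(81.7°)/X(69.6°) = sec 81.7° / sec 69.6° = cos 69.6° / cos 81.7° = 0.3486/0.1444 = 2.4147.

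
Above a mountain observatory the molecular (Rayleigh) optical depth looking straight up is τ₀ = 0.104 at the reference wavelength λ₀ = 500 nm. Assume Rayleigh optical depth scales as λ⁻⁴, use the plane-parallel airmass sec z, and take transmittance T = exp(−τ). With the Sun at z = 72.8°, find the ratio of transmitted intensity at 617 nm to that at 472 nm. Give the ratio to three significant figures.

1.34

Airmass: sec 72.8° = 3.3817.
τ(617 nm) = 0.104 × (500/617)⁴ × 3.3817 = 0.104 × 0.4313 × 3.3817 = 0.1517.
τ(472 nm) = 0.104 × (500/472)⁴ × 3.3817 = 0.104 × 1.2593 × 3.3817 = 0.4429.
T(617)/T(472) = exp(τ_B − τ_A) = exp(0.2912) = 1.3380.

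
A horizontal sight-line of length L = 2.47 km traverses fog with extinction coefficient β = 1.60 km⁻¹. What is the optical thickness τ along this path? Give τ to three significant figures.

3.95

τ = β·L = 1.60 × 2.47 = 3.9520.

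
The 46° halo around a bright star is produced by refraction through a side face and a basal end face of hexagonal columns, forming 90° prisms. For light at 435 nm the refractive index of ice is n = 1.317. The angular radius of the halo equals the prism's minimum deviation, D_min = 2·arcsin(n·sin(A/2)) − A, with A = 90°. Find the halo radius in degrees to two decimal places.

47.26°

n·sin(A/2) = 1.317 × sin 45° = 1.317 × 0.7071 = 0.9313.
D_min = 2·arcsin(0.9313) − 90° = 2 × 68.632° − 90° = 47.264°.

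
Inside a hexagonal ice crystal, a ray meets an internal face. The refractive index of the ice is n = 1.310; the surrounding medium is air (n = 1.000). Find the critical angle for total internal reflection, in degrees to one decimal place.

49.8°

sin θ_c = n_air / n = 1.000 / 1.310 = 0.7634.
θ_c = arcsin(0.7634) = 49.76°.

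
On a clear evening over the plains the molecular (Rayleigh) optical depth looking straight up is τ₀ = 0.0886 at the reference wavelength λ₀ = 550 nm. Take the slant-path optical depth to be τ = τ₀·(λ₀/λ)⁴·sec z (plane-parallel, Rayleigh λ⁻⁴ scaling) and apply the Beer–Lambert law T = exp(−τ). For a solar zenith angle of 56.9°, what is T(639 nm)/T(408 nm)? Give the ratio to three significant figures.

Airmass: sec 56.9° = 1.8312.
τ(639 nm) = 0.0886 × (550/639)⁴ × 1.8312 = 0.0886 × 0.5488 × 1.8312 = 0.0890.
τ(408 nm) = 0.0886 × (550/408)⁴ × 1.8312 = 0.0886 × 3.3023 × 1.8312 = 0.5358.
T(639)/T(408) = exp(τ_B − τ_A) = exp(0.4467) = 1.5632.

1.56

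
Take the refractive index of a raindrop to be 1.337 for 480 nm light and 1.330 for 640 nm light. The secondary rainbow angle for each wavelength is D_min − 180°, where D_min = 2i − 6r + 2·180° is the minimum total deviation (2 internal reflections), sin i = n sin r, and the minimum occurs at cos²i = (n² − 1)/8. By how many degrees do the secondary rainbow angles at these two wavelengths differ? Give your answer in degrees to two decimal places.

1.83°

At 480 nm (n = 1.337): cos²i = 0.09845 → i = 71.714°, r = 45.249°, D_min = 231.934°, rainbow angle = 51.934°.
At 640 nm (n = 1.330): cos²i = 0.09611 → i = 71.940°, r = 45.630°, D_min = 230.101°, rainbow angle = 50.101°.
Angular width = |51.934° − 50.101°| = 1.832°.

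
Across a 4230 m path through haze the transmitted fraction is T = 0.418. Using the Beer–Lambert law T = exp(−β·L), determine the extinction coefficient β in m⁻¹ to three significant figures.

Beer–Lambert: T = exp(−βL) ⇒ β = −ln(T)/L = −ln(0.418)/4230 = 0.8723/4230 = 0.0002062 m⁻¹.

0.000206 m⁻¹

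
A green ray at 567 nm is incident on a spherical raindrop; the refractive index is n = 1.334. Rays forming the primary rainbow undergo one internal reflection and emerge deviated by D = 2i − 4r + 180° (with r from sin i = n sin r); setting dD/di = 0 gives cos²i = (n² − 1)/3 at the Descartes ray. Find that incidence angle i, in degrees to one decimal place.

cos²i = (1.334² − 1)/3 = (1.77956 − 1)/3 = 0.25985.
cos i = 0.50976, so i = 59.352°.

59.4°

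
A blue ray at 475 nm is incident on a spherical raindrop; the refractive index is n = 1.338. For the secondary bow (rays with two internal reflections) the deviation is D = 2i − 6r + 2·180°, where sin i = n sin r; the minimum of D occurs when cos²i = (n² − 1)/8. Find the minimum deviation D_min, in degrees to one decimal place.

232.2°

cos²i = (1.79024 − 1)/8 = 0.09878; i = arccos(0.31429) = 71.682°.
sin r = sin 71.682°/1.338 = 0.70951; r = 45.195°.
D_min = 2·71.682° − 6·45.195° + 360° = 232.193°.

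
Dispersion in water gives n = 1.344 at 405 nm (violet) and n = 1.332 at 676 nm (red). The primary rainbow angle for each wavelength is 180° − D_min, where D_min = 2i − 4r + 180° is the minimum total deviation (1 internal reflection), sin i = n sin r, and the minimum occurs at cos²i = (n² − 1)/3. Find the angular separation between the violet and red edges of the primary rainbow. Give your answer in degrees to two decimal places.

1.72°

At 405 nm (n = 1.344): cos²i = 0.26878 → i = 58.772°, r = 39.512°, D_min = 139.495°, rainbow angle = 40.505°.
At 676 nm (n = 1.332): cos²i = 0.25807 → i = 59.469°, r = 40.290°, D_min = 137.776°, rainbow angle = 42.224°.
Angular width = |40.505° − 42.224°| = 1.719°.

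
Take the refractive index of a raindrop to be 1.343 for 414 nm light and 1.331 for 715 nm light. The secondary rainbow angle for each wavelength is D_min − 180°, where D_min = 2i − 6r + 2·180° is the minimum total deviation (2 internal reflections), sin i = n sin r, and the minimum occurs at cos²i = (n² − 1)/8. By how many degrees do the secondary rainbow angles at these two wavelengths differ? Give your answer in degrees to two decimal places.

At 414 nm (n = 1.343): cos²i = 0.10046 → i = 71.522°, r = 44.928°, D_min = 233.478°, rainbow angle = 53.478°.
At 715 nm (n = 1.331): cos²i = 0.09645 → i = 71.907°, r = 45.575°, D_min = 230.365°, rainbow angle = 50.365°.
Angular width = |53.478° − 50.365°| = 3.113°.

3.11°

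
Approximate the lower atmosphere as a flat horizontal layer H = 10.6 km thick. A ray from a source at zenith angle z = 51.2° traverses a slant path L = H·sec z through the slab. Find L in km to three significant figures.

16.9 km

sec z = 1/cos 51.2° = 1.5959.
L = 10.6 × 1.5959 = 16.917 km.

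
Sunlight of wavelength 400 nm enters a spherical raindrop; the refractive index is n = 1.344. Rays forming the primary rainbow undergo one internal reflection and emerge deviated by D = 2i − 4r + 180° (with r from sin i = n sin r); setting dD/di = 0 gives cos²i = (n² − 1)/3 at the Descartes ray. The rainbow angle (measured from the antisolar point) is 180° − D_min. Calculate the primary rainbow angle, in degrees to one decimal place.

cos²i = (1.80634 − 1)/3 = 0.26878; i = arccos(0.51844) = 58.772°.
sin r = sin 58.772°/1.344 = 0.63625; r = 39.512°.
D_min = 2·58.772° − 4·39.512° + 180° = 139.495°.
Rainbow angle = 180° − D_min = 40.505°.

40.5°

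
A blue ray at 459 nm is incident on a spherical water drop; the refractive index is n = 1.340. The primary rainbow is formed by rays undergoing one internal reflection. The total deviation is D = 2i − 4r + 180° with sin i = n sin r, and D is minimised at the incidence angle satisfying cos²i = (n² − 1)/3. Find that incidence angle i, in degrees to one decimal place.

59.0°

cos²i = (1.340² − 1)/3 = (1.79560 − 1)/3 = 0.26520.
cos i = 0.51498, so i = 59.004°.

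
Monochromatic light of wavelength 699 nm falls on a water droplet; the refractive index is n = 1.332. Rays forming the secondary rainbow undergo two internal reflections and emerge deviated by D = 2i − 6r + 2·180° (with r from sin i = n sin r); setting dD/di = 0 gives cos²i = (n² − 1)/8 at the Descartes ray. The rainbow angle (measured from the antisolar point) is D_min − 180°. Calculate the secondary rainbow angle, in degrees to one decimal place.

50.6°

cos²i = (1.77422 − 1)/8 = 0.09678; i = arccos(0.31109) = 71.875°.
sin r = sin 71.875°/1.332 = 0.71350; r = 45.520°.
D_min = 2·71.875° − 6·45.520° + 360° = 230.628°.
Rainbow angle = D_min − 180° = 50.628°.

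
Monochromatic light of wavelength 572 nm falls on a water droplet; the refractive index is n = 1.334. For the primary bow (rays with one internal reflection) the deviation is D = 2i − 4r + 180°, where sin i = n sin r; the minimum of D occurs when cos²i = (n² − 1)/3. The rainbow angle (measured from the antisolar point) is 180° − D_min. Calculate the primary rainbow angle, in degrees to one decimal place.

41.9°

cos²i = (1.77956 − 1)/3 = 0.25985; i = arccos(0.50976) = 59.352°.
sin r = sin 59.352°/1.334 = 0.64492; r = 40.159°.
D_min = 2·59.352° − 4·40.159° + 180° = 138.067°.
Rainbow angle = 180° − D_min = 41.933°.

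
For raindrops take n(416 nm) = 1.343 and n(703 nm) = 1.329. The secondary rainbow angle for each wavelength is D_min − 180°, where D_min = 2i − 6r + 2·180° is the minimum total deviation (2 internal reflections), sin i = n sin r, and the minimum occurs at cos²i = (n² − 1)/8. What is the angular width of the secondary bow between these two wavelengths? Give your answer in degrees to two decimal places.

At 416 nm (n = 1.343): cos²i = 0.10046 → i = 71.522°, r = 44.928°, D_min = 233.478°, rainbow angle = 53.478°.
At 703 nm (n = 1.329): cos²i = 0.09578 → i = 71.972°, r = 45.685°, D_min = 229.837°, rainbow angle = 49.837°.
Angular width = |53.478° − 49.837°| = 3.641°.

3.64°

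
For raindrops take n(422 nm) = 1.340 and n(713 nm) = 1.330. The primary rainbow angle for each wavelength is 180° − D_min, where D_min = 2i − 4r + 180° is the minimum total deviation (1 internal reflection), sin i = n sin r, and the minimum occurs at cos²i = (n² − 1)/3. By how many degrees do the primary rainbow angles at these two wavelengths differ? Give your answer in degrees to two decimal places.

At 422 nm (n = 1.340): cos²i = 0.26520 → i = 59.004°, r = 39.770°, D_min = 138.929°, rainbow angle = 41.071°.
At 713 nm (n = 1.330): cos²i = 0.25630 → i = 59.585°, r = 40.422°, D_min = 137.484°, rainbow angle = 42.516°.
Angular width = |41.071° − 42.516°| = 1.445°.

1.45°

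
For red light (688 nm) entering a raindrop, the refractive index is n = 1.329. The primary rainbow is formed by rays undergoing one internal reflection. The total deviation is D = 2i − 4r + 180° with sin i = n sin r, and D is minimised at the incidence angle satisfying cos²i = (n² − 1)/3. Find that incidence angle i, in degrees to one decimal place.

cos²i = (1.329² − 1)/3 = (1.76624 − 1)/3 = 0.25541.
cos i = 0.50538, so i = 59.643°.

59.6°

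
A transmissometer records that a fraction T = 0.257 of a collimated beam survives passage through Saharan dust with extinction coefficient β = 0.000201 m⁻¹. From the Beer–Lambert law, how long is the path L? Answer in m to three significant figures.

6760 m

Beer–Lambert: T = exp(−βL) ⇒ L = −ln(T)/β = −ln(0.257)/0.000201 = 1.3587/0.000201 = 6760 m.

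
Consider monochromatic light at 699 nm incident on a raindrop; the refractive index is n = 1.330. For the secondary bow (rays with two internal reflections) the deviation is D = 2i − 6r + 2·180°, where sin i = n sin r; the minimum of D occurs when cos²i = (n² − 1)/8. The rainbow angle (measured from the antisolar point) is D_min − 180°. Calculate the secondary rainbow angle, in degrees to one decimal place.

cos²i = (1.76890 − 1)/8 = 0.09611; i = arccos(0.31002) = 71.940°.
sin r = sin 71.940°/1.330 = 0.71483; r = 45.630°.
D_min = 2·71.940° − 6·45.630° + 360° = 230.101°.
Rainbow angle = D_min − 180° = 50.101°.

50.1°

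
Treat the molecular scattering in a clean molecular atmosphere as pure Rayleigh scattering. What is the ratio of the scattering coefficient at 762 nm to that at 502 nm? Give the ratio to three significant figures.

0.188

Rayleigh scattering ∝ λ⁻⁴, so the ratio of coefficients is the inverse fourth power of the wavelength ratio.
σ(762)/σ(502) = (502/762)⁴ = (0.6588)⁴ = 0.1884.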